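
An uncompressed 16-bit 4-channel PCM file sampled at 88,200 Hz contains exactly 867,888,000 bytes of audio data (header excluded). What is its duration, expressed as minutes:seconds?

20:30

Byte rate = 88,200 × 2 × 4 = 705,600 bytes/s.
Duration = 867,888,000 / 705,600 = 1,230 s.
1,230 s = 20:30.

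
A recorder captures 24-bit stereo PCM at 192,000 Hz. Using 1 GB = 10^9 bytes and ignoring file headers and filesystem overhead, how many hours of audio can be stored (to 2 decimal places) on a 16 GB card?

3.86 hours

Uncompressed byte rate = 192,000 × 3 × 2 = 1,152,000 bytes/s.
Capacity = 16 × 1,000,000,000 = 16,000,000,000 bytes.
16,000,000,000 / 1,152,000 ≈ 13888.89 s → 3.86 hours.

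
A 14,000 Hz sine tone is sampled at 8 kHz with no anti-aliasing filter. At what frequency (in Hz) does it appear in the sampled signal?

2,000 Hz

Nyquist = 8,000/2 = 4,000 Hz; 14,000 Hz exceeds it.
Alias = |14,000 − 2×8,000| = |14,000 − 16,000| = 2,000 Hz.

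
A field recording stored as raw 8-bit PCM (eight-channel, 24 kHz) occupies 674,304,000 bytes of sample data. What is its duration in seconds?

Byte rate = 24,000 × 1 × 8 = 192,000 bytes/s.
Duration = 674,304,000 / 192,000 = 3,512 s.

3,512 seconds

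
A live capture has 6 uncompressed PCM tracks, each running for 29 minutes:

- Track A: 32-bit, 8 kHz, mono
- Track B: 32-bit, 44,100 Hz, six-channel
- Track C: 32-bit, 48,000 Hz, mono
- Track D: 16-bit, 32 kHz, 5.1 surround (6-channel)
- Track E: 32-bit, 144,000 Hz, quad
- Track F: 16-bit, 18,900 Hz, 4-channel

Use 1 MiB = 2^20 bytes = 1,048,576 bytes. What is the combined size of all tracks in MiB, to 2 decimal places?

29 minutes = 1,740 s.
Track A: 8,000 × 1,740 × 4 × 1 = 55,680,000 bytes.
Track B: 44,100 × 1,740 × 4 × 6 = 1,841,616,000 bytes.
Track C: 48,000 × 1,740 × 4 × 1 = 334,080,000 bytes.
Track D: 32,000 × 1,740 × 2 × 6 = 668,160,000 bytes.
Track E: 144,000 × 1,740 × 4 × 4 = 4,008,960,000 bytes.
Track F: 18,900 × 1,740 × 2 × 4 = 263,088,000 bytes.
Total = 7,171,584,000 bytes = 6839.36 MiB.

6839.36 MiB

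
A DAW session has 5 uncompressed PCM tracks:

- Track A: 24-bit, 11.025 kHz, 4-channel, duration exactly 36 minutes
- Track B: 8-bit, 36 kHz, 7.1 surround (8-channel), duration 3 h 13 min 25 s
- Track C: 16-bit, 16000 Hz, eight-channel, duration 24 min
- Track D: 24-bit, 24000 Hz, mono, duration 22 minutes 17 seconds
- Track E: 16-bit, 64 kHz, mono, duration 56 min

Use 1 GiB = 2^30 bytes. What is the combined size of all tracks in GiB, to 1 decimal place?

Track A: exactly 36 minutes = 2,160 s; 11,025 × 2,160 × 3 × 4 = 285,768,000 bytes.
Track B: 3 h 13 min 25 s = 11,605 s; 36,000 × 11,605 × 1 × 8 = 3,342,240,000 bytes.
Track C: 24 min = 1,440 s; 16,000 × 1,440 × 2 × 8 = 368,640,000 bytes.
Track D: 22 minutes 17 seconds = 1,337 s; 24,000 × 1,337 × 3 × 1 = 96,264,000 bytes.
Track E: 56 min = 3,360 s; 64,000 × 3,360 × 2 × 1 = 430,080,000 bytes.
Total = 4,522,992,000 bytes = 4.2 GiB.

4.2 GiB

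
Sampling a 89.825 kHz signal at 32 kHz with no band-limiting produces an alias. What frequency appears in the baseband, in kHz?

Nyquist = 32,000/2 = 16,000 Hz; 89,825 Hz exceeds it.
Alias = |89,825 − 3×32,000| = |89,825 − 96,000| = 6,175 Hz = 6.175 kHz.

6.175 kHz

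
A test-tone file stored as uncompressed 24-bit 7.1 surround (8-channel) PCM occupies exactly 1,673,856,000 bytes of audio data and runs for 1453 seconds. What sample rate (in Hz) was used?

Bytes = sample_rate × seconds × bytes_per_sample × channels.
sample_rate = 1,673,856,000 / (1,453 × 3 × 8) = 1,673,856,000 / 34,872 = 48,000 Hz.

48,000 Hz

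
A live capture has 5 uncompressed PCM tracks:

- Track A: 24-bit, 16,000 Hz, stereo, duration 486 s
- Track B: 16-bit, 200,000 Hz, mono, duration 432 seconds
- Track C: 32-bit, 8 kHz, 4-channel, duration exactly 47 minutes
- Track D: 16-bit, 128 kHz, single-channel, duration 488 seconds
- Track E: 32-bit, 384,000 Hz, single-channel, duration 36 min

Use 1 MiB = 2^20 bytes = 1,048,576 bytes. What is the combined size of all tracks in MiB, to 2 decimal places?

Track A: 16,000 × 486 × 3 × 2 = 46,656,000 bytes.
Track B: 200,000 × 432 × 2 × 1 = 172,800,000 bytes.
Track C: exactly 47 minutes = 2,820 s; 8,000 × 2,820 × 4 × 4 = 360,960,000 bytes.
Track D: 128,000 × 488 × 2 × 1 = 124,928,000 bytes.
Track E: 36 min = 2,160 s; 384,000 × 2,160 × 4 × 1 = 3,317,760,000 bytes.
Total = 4,023,104,000 bytes = 3836.73 MiB.

3836.73 MiB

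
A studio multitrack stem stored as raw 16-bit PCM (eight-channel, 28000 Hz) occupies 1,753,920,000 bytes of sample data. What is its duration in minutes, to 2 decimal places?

Byte rate = 28,000 × 2 × 8 = 448,000 bytes/s.
Duration = 1,753,920,000 / 448,000 = 3,915 s.
3,915 s / 60 = 65.25 minutes.

65.25 minutes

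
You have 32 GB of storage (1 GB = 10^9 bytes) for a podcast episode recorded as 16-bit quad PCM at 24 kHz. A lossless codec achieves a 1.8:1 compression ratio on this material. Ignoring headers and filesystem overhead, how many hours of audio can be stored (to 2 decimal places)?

83.33 hours

Uncompressed byte rate = 24,000 × 2 × 4 = 192,000 bytes/s.
After 1.8:1 compression, effective rate ≈ 106666.67 bytes/s.
Capacity = 32 × 1,000,000,000 = 32,000,000,000 bytes.
32,000,000,000 / effective rate ≈ 300000 s → 83.33 hours.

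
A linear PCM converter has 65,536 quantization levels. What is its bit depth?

log2(65,536) = 16.

16 bits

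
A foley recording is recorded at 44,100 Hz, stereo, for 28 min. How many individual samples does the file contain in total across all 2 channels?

28 min = 1,680 s.
44,100 × 1,680 s × 2 ch = 148,176,000 samples.

148,176,000 samples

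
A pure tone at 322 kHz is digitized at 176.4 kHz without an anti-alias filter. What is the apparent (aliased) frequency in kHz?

30.8 kHz

Nyquist = 176,400/2 = 88,200 Hz; 322,000 Hz exceeds it.
Alias = |322,000 − 2×176,400| = |322,000 − 352,800| = 30,800 Hz = 30.8 kHz.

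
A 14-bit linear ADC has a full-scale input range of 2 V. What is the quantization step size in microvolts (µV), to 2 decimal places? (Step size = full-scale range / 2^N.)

122.07 µV

2 V / 2^14 = 2 / 16,384 V = 122.07 µV.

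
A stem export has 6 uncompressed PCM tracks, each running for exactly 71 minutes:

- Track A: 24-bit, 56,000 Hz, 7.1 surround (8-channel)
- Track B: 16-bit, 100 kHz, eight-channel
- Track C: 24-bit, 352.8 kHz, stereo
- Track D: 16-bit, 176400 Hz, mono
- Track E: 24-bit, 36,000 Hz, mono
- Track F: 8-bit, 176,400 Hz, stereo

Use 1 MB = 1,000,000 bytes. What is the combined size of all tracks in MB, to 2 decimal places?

25024.94 MB

exactly 71 minutes = 4,260 s.
Track A: 56,000 × 4,260 × 3 × 8 = 5,725,440,000 bytes.
Track B: 100,000 × 4,260 × 2 × 8 = 6,816,000,000 bytes.
Track C: 352,800 × 4,260 × 3 × 2 = 9,017,568,000 bytes.
Track D: 176,400 × 4,260 × 2 × 1 = 1,502,928,000 bytes.
Track E: 36,000 × 4,260 × 3 × 1 = 460,080,000 bytes.
Track F: 176,400 × 4,260 × 1 × 2 = 1,502,928,000 bytes.
Total = 25,024,944,000 bytes = 25024.94 MB.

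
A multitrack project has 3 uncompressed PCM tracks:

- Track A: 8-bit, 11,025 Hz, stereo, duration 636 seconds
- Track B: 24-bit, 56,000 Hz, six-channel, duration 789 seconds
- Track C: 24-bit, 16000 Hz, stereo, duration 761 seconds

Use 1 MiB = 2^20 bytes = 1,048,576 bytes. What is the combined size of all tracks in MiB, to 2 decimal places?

Track A: 11,025 × 636 × 1 × 2 = 14,023,800 bytes.
Track B: 56,000 × 789 × 3 × 6 = 795,312,000 bytes.
Track C: 16,000 × 761 × 3 × 2 = 73,056,000 bytes.
Total = 882,391,800 bytes = 841.51 MiB.

841.51 MiB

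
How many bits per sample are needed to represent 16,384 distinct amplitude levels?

log2(16,384) = 14.

14 bits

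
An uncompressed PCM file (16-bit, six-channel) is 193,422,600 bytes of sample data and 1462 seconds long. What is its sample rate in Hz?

Bytes = sample_rate × seconds × bytes_per_sample × channels.
sample_rate = 193,422,600 / (1,462 × 2 × 6) = 193,422,600 / 17,544 = 11,025 Hz.

11,025 Hz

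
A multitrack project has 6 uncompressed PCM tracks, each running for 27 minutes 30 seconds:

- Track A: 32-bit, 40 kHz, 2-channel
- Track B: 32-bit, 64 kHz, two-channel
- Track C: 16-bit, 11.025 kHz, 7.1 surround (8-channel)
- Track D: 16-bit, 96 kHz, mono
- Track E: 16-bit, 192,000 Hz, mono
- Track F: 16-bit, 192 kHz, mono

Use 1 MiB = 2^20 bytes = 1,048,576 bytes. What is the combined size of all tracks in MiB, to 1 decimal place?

27 minutes 30 seconds = 1,650 s.
Track A: 40,000 × 1,650 × 4 × 2 = 528,000,000 bytes.
Track B: 64,000 × 1,650 × 4 × 2 = 844,800,000 bytes.
Track C: 11,025 × 1,650 × 2 × 8 = 291,060,000 bytes.
Track D: 96,000 × 1,650 × 2 × 1 = 316,800,000 bytes.
Track E: 192,000 × 1,650 × 2 × 1 = 633,600,000 bytes.
Track F: 192,000 × 1,650 × 2 × 1 = 633,600,000 bytes.
Total = 3,247,860,000 bytes = 3097.4 MiB.

3097.4 MiB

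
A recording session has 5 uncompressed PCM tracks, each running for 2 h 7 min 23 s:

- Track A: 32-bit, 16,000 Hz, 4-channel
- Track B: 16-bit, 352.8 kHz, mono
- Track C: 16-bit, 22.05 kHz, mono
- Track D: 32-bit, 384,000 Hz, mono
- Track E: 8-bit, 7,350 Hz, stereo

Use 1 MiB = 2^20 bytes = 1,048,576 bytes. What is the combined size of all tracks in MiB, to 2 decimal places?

2 h 7 min 23 s = 7,643 s.
Track A: 16,000 × 7,643 × 4 × 4 = 1,956,608,000 bytes.
Track B: 352,800 × 7,643 × 2 × 1 = 5,392,900,800 bytes.
Track C: 22,050 × 7,643 × 2 × 1 = 337,056,300 bytes.
Track D: 384,000 × 7,643 × 4 × 1 = 11,739,648,000 bytes.
Track E: 7,350 × 7,643 × 1 × 2 = 112,352,100 bytes.
Total = 19,538,565,200 bytes = 18633.43 MiB.

18633.43 MiB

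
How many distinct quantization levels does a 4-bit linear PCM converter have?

16 levels

2^4 = 16.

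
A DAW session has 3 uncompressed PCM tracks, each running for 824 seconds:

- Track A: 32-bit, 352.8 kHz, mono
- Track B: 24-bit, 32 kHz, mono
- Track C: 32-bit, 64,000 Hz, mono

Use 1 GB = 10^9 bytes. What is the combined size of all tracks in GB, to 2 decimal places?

Track A: 352,800 × 824 × 4 × 1 = 1,162,828,800 bytes.
Track B: 32,000 × 824 × 3 × 1 = 79,104,000 bytes.
Track C: 64,000 × 824 × 4 × 1 = 210,944,000 bytes.
Total = 1,452,876,800 bytes = 1.45 GB.

1.45 GB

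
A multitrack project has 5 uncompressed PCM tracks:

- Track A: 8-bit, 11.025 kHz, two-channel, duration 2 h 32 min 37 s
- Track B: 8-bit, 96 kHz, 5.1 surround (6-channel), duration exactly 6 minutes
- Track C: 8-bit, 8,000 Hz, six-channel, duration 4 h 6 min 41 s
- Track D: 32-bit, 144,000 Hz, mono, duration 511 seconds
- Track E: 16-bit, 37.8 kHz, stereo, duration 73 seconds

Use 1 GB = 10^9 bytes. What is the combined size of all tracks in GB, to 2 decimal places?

Track A: 2 h 32 min 37 s = 9,157 s; 11,025 × 9,157 × 1 × 2 = 201,911,850 bytes.
Track B: exactly 6 minutes = 360 s; 96,000 × 360 × 1 × 6 = 207,360,000 bytes.
Track C: 4 h 6 min 41 s = 14,801 s; 8,000 × 14,801 × 1 × 6 = 710,448,000 bytes.
Track D: 144,000 × 511 × 4 × 1 = 294,336,000 bytes.
Track E: 37,800 × 73 × 2 × 2 = 11,037,600 bytes.
Total = 1,425,093,450 bytes = 1.43 GB.

1.43 GB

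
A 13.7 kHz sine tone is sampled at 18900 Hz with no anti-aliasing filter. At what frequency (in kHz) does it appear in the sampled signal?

5.2 kHz

Nyquist = 18,900/2 = 9,450 Hz; 13,700 Hz exceeds it.
Alias = |13,700 − 1×18,900| = |13,700 − 18,900| = 5,200 Hz = 5.2 kHz.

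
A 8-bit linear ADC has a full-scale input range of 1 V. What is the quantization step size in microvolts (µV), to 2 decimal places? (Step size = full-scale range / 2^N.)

1 V / 2^8 = 1 / 256 V = 3906.25 µV.

3906.25 µV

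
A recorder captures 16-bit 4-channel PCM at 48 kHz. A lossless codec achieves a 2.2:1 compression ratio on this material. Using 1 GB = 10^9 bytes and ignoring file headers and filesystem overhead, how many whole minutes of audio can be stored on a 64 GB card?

6,111 minutes

Uncompressed byte rate = 48,000 × 2 × 4 = 384,000 bytes/s.
After 2.2:1 compression, effective rate ≈ 174545.45 bytes/s.
Capacity = 64 × 1,000,000,000 = 64,000,000,000 bytes.
64,000,000,000 / effective rate ≈ 366666.67 s → 6,111 minutes.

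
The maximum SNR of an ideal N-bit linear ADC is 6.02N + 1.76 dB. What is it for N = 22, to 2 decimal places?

6.02 × 22 + 1.76 = 134.20 dB.

134.20 dB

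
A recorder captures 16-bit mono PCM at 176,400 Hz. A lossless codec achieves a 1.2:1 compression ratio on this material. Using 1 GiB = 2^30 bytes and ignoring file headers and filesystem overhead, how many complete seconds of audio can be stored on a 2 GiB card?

Uncompressed byte rate = 176,400 × 2 × 1 = 352,800 bytes/s.
After 1.2:1 compression, effective rate ≈ 294000 bytes/s.
Capacity = 2 × 1,073,741,824 = 2,147,483,648 bytes.
2,147,483,648 / effective rate ≈ 7304.37 s → 7,304 seconds.

7,304 seconds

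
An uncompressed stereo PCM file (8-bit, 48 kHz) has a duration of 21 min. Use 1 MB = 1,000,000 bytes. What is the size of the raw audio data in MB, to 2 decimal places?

120.96 MB

Duration = 21 min = 1,260 s.
Bytes = 48,000 samples/s × 1,260 s × 1 bytes/sample × 2 ch = 120,960,000 bytes.
120,960,000 / 1,000,000 = 120.96 MB.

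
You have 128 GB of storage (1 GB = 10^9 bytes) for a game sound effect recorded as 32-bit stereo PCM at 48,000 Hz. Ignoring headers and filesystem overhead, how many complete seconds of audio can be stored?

333,333 seconds

Uncompressed byte rate = 48,000 × 4 × 2 = 384,000 bytes/s.
Capacity = 128 × 1,000,000,000 = 128,000,000,000 bytes.
128,000,000,000 / 384,000 ≈ 333333.33 s → 333,333 seconds.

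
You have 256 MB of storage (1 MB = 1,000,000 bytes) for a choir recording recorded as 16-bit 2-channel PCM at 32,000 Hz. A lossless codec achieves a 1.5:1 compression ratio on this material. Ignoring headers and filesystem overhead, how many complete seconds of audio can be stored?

3,000 seconds

Uncompressed byte rate = 32,000 × 2 × 2 = 128,000 bytes/s.
After 1.5:1 compression, effective rate ≈ 85333.33 bytes/s.
Capacity = 256 × 1,000,000 = 256,000,000 bytes.
256,000,000 / effective rate ≈ 3000 s → 3,000 seconds.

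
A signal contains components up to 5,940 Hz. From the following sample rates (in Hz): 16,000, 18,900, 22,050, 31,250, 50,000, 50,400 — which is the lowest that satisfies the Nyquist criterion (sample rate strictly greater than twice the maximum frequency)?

Need sample rate > 2 × 5,940 = 11,880 Hz.
Lowest listed rate above 11,880 Hz is 16,000 Hz.

16,000 Hz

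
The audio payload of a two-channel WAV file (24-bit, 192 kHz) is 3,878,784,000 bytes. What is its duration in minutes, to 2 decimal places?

56.12 minutes

Byte rate = 192,000 × 3 × 2 = 1,152,000 bytes/s.
Duration = 3,878,784,000 / 1,152,000 = 3,367 s.
3,367 s / 60 = 56.12 minutes.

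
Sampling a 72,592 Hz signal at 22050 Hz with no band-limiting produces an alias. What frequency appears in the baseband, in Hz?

6,442 Hz

Nyquist = 22,050/2 = 11,025 Hz; 72,592 Hz exceeds it.
Alias = |72,592 − 3×22,050| = |72,592 − 66,150| = 6,442 Hz.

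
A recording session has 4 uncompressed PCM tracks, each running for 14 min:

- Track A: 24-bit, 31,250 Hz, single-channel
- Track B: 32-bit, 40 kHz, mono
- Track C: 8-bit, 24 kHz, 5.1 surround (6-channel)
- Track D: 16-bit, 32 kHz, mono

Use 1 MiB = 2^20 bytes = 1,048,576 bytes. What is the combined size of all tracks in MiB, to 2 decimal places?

14 min = 840 s.
Track A: 31,250 × 840 × 3 × 1 = 78,750,000 bytes.
Track B: 40,000 × 840 × 4 × 1 = 134,400,000 bytes.
Track C: 24,000 × 840 × 1 × 6 = 120,960,000 bytes.
Track D: 32,000 × 840 × 2 × 1 = 53,760,000 bytes.
Total = 387,870,000 bytes = 369.90 MiB.

369.90 MiB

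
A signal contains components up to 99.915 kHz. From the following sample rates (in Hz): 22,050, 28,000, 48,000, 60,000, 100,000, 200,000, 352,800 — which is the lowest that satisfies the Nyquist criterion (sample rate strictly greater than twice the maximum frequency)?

Need sample rate > 2 × 99,915 = 199,830 Hz.
Lowest listed rate above 199,830 Hz is 200,000 Hz.

200,000 Hz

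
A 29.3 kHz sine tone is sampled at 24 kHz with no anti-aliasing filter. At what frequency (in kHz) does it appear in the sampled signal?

Nyquist = 24,000/2 = 12,000 Hz; 29,300 Hz exceeds it.
Alias = |29,300 − 1×24,000| = |29,300 − 24,000| = 5,300 Hz = 5.3 kHz.

5.3 kHz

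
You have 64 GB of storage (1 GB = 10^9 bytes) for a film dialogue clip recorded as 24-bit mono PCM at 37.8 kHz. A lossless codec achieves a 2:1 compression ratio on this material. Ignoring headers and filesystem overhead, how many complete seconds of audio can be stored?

Uncompressed byte rate = 37,800 × 3 × 1 = 113,400 bytes/s.
After 2:1 compression, effective rate ≈ 56700 bytes/s.
Capacity = 64 × 1,000,000,000 = 64,000,000,000 bytes.
64,000,000,000 / effective rate ≈ 1128747.8 s → 1,128,747 seconds.

1,128,747 seconds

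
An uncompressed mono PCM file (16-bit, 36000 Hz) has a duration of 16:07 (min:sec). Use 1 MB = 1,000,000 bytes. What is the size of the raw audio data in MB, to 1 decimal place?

69.6 MB

Duration = 16:07 (min:sec) = 967 s.
Bytes = 36,000 samples/s × 967 s × 2 bytes/sample × 1 ch = 69,624,000 bytes.
69,624,000 / 1,000,000 = 69.6 MB.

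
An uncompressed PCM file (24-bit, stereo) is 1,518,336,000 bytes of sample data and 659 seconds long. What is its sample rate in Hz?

Bytes = sample_rate × seconds × bytes_per_sample × channels.
sample_rate = 1,518,336,000 / (659 × 3 × 2) = 1,518,336,000 / 3,954 = 384,000 Hz.

384,000 Hz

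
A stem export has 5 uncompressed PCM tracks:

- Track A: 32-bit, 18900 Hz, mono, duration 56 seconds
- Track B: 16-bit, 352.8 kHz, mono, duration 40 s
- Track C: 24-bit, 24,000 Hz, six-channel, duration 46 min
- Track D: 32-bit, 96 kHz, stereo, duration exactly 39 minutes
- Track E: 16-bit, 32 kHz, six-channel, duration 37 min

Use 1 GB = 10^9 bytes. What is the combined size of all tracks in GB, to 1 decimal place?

3.9 GB

Track A: 18,900 × 56 × 4 × 1 = 4,233,600 bytes.
Track B: 352,800 × 40 × 2 × 1 = 28,224,000 bytes.
Track C: 46 min = 2,760 s; 24,000 × 2,760 × 3 × 6 = 1,192,320,000 bytes.
Track D: exactly 39 minutes = 2,340 s; 96,000 × 2,340 × 4 × 2 = 1,797,120,000 bytes.
Track E: 37 min = 2,220 s; 32,000 × 2,220 × 2 × 6 = 852,480,000 bytes.
Total = 3,874,377,600 bytes = 3.9 GB.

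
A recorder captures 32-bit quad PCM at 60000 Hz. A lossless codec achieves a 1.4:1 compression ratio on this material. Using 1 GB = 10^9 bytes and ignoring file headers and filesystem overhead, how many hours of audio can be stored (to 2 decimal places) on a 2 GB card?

Uncompressed byte rate = 60,000 × 4 × 4 = 960,000 bytes/s.
After 1.4:1 compression, effective rate ≈ 685714.29 bytes/s.
Capacity = 2 × 1,000,000,000 = 2,000,000,000 bytes.
2,000,000,000 / effective rate ≈ 2916.67 s → 0.81 hours.

0.81 hours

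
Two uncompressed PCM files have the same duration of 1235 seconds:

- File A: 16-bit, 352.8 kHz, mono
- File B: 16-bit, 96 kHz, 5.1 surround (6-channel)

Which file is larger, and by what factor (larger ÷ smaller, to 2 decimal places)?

File A: 352,800 × 2 × 1 = 705,600 bytes/s.
File B: 96,000 × 2 × 6 = 1,152,000 bytes/s.
File B is larger; ratio = 1,422,720,000 / 871,416,000 = 1.63.

File B, by a factor of 1.63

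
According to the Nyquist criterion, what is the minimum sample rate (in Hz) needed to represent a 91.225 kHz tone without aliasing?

182,450 Hz

Minimum sample rate = 2 × 91,225 Hz = 182,450 Hz.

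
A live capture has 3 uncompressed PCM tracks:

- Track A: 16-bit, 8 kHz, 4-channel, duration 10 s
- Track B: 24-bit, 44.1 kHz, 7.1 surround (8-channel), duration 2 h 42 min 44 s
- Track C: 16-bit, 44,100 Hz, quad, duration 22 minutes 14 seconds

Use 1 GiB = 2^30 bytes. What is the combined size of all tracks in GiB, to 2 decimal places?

10.06 GiB

Track A: 8,000 × 10 × 2 × 4 = 640,000 bytes.
Track B: 2 h 42 min 44 s = 9,764 s; 44,100 × 9,764 × 3 × 8 = 10,334,217,600 bytes.
Track C: 22 minutes 14 seconds = 1,334 s; 44,100 × 1,334 × 2 × 4 = 470,635,200 bytes.
Total = 10,805,492,800 bytes = 10.06 GiB.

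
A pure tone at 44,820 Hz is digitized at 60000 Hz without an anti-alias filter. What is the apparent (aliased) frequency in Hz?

15,180 Hz

Nyquist = 60,000/2 = 30,000 Hz; 44,820 Hz exceeds it.
Alias = |44,820 − 1×60,000| = |44,820 − 60,000| = 15,180 Hz.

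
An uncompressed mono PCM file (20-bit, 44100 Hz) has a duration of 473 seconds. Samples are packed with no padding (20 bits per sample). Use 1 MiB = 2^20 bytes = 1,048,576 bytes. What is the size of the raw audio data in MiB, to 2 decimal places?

49.73 MiB

Bits = 44,100 × 473 × 20 × 1 = 417,186,000 bits = 52,148,250 bytes.
52,148,250 / 1,048,576 = 49.73 MiB.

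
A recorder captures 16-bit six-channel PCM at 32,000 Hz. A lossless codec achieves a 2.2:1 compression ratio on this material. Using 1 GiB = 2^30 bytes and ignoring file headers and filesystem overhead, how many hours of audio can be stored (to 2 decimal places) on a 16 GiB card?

Uncompressed byte rate = 32,000 × 2 × 6 = 384,000 bytes/s.
After 2.2:1 compression, effective rate ≈ 174545.45 bytes/s.
Capacity = 16 × 1,073,741,824 = 17,179,869,184 bytes.
17,179,869,184 / effective rate ≈ 98426.33 s → 27.34 hours.

27.34 hours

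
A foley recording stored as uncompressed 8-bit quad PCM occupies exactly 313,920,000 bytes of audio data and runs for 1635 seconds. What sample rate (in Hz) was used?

Bytes = sample_rate × seconds × bytes_per_sample × channels.
sample_rate = 313,920,000 / (1,635 × 1 × 4) = 313,920,000 / 6,540 = 48,000 Hz.

48,000 Hz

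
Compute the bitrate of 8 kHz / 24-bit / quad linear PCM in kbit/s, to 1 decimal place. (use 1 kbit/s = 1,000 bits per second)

Bit rate = 8,000 × 24 × 4 = 768,000 bits/s.
= 768.0 kbit/s.

768.0 kbit/s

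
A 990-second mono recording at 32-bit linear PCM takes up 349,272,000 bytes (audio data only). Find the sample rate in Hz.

88,200 Hz

Bytes = sample_rate × seconds × bytes_per_sample × channels.
sample_rate = 349,272,000 / (990 × 4 × 1) = 349,272,000 / 3,960 = 88,200 Hz.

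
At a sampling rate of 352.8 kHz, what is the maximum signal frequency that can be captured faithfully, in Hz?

176,400 Hz

Nyquist frequency = sample rate / 2 = 352,800 / 2 = 176,400 Hz.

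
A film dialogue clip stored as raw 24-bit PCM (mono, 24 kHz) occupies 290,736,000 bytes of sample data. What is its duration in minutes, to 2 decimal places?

67.30 minutes

Byte rate = 24,000 × 3 × 1 = 72,000 bytes/s.
Duration = 290,736,000 / 72,000 = 4,038 s.
4,038 s / 60 = 67.30 minutes.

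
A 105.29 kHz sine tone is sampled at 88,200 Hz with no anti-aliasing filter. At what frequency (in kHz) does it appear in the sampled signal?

Nyquist = 88,200/2 = 44,100 Hz; 105,290 Hz exceeds it.
Alias = |105,290 − 1×88,200| = |105,290 − 88,200| = 17,090 Hz = 17.09 kHz.

17.09 kHz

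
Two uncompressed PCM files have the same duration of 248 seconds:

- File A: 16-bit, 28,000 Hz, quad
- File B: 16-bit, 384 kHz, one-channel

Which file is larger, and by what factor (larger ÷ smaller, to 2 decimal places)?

File A: 28,000 × 2 × 4 = 224,000 bytes/s.
File B: 384,000 × 2 × 1 = 768,000 bytes/s.
File B is larger; ratio = 190,464,000 / 55,552,000 = 3.43.

File B, by a factor of 3.43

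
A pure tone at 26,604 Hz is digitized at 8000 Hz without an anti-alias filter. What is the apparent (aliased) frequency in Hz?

Nyquist = 8,000/2 = 4,000 Hz; 26,604 Hz exceeds it.
Alias = |26,604 − 3×8,000| = |26,604 − 24,000| = 2,604 Hz.

2,604 Hz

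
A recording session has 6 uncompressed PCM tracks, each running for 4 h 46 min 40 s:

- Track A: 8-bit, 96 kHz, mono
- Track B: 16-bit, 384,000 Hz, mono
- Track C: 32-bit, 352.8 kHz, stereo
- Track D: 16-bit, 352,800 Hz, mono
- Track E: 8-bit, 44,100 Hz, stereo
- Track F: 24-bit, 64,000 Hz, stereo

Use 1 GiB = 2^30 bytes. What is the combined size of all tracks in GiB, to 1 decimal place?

77.9 GiB

4 h 46 min 40 s = 17,200 s.
Track A: 96,000 × 17,200 × 1 × 1 = 1,651,200,000 bytes.
Track B: 384,000 × 17,200 × 2 × 1 = 13,209,600,000 bytes.
Track C: 352,800 × 17,200 × 4 × 2 = 48,545,280,000 bytes.
Track D: 352,800 × 17,200 × 2 × 1 = 12,136,320,000 bytes.
Track E: 44,100 × 17,200 × 1 × 2 = 1,517,040,000 bytes.
Track F: 64,000 × 17,200 × 3 × 2 = 6,604,800,000 bytes.
Total = 83,664,240,000 bytes = 77.9 GiB.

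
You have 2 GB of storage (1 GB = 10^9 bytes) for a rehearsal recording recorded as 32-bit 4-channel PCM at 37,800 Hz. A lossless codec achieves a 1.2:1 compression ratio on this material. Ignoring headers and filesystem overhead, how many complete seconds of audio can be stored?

3,968 seconds

Uncompressed byte rate = 37,800 × 4 × 4 = 604,800 bytes/s.
After 1.2:1 compression, effective rate ≈ 504000 bytes/s.
Capacity = 2 × 1,000,000,000 = 2,000,000,000 bytes.
2,000,000,000 / effective rate ≈ 3968.25 s → 3,968 seconds.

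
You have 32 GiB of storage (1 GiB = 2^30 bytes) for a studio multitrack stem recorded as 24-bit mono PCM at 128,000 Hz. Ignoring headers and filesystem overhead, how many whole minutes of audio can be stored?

Uncompressed byte rate = 128,000 × 3 × 1 = 384,000 bytes/s.
Capacity = 32 × 1,073,741,824 = 34,359,738,368 bytes.
34,359,738,368 / 384,000 ≈ 89478.49 s → 1,491 minutes.

1,491 minutes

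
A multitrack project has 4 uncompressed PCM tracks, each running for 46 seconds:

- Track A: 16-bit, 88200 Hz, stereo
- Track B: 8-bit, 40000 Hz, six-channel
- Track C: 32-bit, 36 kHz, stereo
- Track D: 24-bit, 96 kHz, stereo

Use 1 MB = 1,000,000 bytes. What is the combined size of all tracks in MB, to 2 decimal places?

67.01 MB

Track A: 88,200 × 46 × 2 × 2 = 16,228,800 bytes.
Track B: 40,000 × 46 × 1 × 6 = 11,040,000 bytes.
Track C: 36,000 × 46 × 4 × 2 = 13,248,000 bytes.
Track D: 96,000 × 46 × 3 × 2 = 26,496,000 bytes.
Total = 67,012,800 bytes = 67.01 MB.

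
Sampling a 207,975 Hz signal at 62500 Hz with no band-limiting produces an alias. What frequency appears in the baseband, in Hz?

Nyquist = 62,500/2 = 31,250 Hz; 207,975 Hz exceeds it.
Alias = |207,975 − 3×62,500| = |207,975 − 187,500| = 20,475 Hz.

20,475 Hz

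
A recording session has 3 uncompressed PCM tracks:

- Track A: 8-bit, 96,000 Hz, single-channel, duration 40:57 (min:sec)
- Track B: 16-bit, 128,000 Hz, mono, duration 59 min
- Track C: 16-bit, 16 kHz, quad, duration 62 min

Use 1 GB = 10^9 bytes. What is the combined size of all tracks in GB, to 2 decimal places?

1.62 GB

Track A: 40:57 (min:sec) = 2,457 s; 96,000 × 2,457 × 1 × 1 = 235,872,000 bytes.
Track B: 59 min = 3,540 s; 128,000 × 3,540 × 2 × 1 = 906,240,000 bytes.
Track C: 62 min = 3,720 s; 16,000 × 3,720 × 2 × 4 = 476,160,000 bytes.
Total = 1,618,272,000 bytes = 1.62 GB.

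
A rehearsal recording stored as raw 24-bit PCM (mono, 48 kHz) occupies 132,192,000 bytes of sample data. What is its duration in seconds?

918 seconds

Byte rate = 48,000 × 3 × 1 = 144,000 bytes/s.
Duration = 132,192,000 / 144,000 = 918 s.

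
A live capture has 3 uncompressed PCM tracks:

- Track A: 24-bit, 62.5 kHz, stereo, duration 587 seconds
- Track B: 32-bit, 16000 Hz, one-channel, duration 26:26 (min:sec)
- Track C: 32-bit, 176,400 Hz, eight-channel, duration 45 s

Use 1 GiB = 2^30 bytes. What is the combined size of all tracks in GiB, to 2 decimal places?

0.54 GiB

Track A: 62,500 × 587 × 3 × 2 = 220,125,000 bytes.
Track B: 26:26 (min:sec) = 1,586 s; 16,000 × 1,586 × 4 × 1 = 101,504,000 bytes.
Track C: 176,400 × 45 × 4 × 8 = 254,016,000 bytes.
Total = 575,645,000 bytes = 0.54 GiB.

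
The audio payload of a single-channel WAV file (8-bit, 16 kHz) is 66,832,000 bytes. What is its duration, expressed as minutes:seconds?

Byte rate = 16,000 × 1 × 1 = 16,000 bytes/s.
Duration = 66,832,000 / 16,000 = 4,177 s.
4,177 s = 69:37.

69:37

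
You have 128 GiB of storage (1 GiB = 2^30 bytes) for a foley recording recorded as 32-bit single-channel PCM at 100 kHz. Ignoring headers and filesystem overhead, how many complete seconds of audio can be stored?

Uncompressed byte rate = 100,000 × 4 × 1 = 400,000 bytes/s.
Capacity = 128 × 1,073,741,824 = 137,438,953,472 bytes.
137,438,953,472 / 400,000 ≈ 343597.38 s → 343,597 seconds.

343,597 seconds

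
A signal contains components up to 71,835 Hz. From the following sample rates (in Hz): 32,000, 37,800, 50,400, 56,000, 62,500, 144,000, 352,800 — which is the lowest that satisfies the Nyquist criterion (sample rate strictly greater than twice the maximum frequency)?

144,000 Hz

Need sample rate > 2 × 71,835 = 143,670 Hz.
Lowest listed rate above 143,670 Hz is 144,000 Hz.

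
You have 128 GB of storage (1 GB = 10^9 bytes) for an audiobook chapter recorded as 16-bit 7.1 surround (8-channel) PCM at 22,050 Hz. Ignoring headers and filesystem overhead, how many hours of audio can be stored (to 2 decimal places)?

Uncompressed byte rate = 22,050 × 2 × 8 = 352,800 bytes/s.
Capacity = 128 × 1,000,000,000 = 128,000,000,000 bytes.
128,000,000,000 / 352,800 ≈ 362811.79 s → 100.78 hours.

100.78 hours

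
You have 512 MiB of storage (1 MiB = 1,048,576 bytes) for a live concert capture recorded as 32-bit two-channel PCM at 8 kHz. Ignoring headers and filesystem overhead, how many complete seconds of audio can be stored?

8,388 seconds

Uncompressed byte rate = 8,000 × 4 × 2 = 64,000 bytes/s.
Capacity = 512 × 1,048,576 = 536,870,912 bytes.
536,870,912 / 64,000 ≈ 8388.61 s → 8,388 seconds.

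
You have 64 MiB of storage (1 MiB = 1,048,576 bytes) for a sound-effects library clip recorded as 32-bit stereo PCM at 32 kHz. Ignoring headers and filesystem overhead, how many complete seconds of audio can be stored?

Uncompressed byte rate = 32,000 × 4 × 2 = 256,000 bytes/s.
Capacity = 64 × 1,048,576 = 67,108,864 bytes.
67,108,864 / 256,000 ≈ 262.14 s → 262 seconds.

262 seconds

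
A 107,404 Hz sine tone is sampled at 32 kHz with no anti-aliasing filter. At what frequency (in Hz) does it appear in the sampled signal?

Nyquist = 32,000/2 = 16,000 Hz; 107,404 Hz exceeds it.
Alias = |107,404 − 3×32,000| = |107,404 − 96,000| = 11,404 Hz.

11,404 Hz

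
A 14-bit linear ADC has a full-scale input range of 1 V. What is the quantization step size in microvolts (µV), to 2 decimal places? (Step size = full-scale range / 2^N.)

61.04 µV

1 V / 2^14 = 1 / 16,384 V = 61.04 µV.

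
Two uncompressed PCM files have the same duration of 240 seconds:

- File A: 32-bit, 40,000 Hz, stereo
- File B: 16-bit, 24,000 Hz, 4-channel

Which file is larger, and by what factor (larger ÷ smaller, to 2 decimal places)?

File A, by a factor of 1.67

File A: 40,000 × 4 × 2 = 320,000 bytes/s.
File B: 24,000 × 2 × 4 = 192,000 bytes/s.
File A is larger; ratio = 76,800,000 / 46,080,000 = 1.67.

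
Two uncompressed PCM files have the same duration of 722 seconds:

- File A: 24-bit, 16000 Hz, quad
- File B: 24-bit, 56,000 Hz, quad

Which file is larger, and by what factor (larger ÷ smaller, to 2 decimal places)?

File B, by a factor of 3.50

File A: 16,000 × 3 × 4 = 192,000 bytes/s.
File B: 56,000 × 3 × 4 = 672,000 bytes/s.
File B is larger; ratio = 485,184,000 / 138,624,000 = 3.50.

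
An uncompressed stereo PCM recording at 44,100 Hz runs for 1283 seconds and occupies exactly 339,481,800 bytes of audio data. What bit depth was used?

Bytes per sample = 339,481,800 / (44,100 × 1,283 × 2) = 339,481,800 / 113,160,600 = 3.
Bit depth = 3 × 8 = 24 bits.

24 bits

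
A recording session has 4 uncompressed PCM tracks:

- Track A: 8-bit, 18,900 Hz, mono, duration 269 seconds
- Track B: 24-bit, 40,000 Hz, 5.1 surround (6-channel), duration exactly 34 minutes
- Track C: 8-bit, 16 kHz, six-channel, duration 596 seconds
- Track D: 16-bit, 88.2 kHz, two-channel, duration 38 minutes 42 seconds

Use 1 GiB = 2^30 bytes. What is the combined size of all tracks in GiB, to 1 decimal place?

Track A: 18,900 × 269 × 1 × 1 = 5,084,100 bytes.
Track B: exactly 34 minutes = 2,040 s; 40,000 × 2,040 × 3 × 6 = 1,468,800,000 bytes.
Track C: 16,000 × 596 × 1 × 6 = 57,216,000 bytes.
Track D: 38 minutes 42 seconds = 2,322 s; 88,200 × 2,322 × 2 × 2 = 819,201,600 bytes.
Total = 2,350,301,700 bytes = 2.2 GiB.

2.2 GiB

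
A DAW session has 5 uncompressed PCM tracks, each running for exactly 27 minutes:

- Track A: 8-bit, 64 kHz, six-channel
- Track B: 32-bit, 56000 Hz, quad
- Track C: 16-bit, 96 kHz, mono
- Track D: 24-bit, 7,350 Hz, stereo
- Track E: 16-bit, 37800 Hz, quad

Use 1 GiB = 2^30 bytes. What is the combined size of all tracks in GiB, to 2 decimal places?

2.74 GiB

exactly 27 minutes = 1,620 s.
Track A: 64,000 × 1,620 × 1 × 6 = 622,080,000 bytes.
Track B: 56,000 × 1,620 × 4 × 4 = 1,451,520,000 bytes.
Track C: 96,000 × 1,620 × 2 × 1 = 311,040,000 bytes.
Track D: 7,350 × 1,620 × 3 × 2 = 71,442,000 bytes.
Track E: 37,800 × 1,620 × 2 × 4 = 489,888,000 bytes.
Total = 2,945,970,000 bytes = 2.74 GiB.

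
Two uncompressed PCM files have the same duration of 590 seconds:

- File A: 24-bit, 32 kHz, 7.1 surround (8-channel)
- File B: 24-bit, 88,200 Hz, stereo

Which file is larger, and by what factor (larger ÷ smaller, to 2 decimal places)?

File A, by a factor of 1.45

File A: 32,000 × 3 × 8 = 768,000 bytes/s.
File B: 88,200 × 3 × 2 = 529,200 bytes/s.
File A is larger; ratio = 453,120,000 / 312,228,000 = 1.45.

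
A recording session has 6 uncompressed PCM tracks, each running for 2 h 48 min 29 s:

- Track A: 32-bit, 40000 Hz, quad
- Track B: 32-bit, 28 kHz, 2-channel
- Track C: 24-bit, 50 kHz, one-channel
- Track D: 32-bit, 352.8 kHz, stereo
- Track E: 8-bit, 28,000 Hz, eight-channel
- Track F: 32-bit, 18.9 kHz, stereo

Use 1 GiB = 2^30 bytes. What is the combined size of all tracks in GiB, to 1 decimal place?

39.7 GiB

2 h 48 min 29 s = 10,109 s.
Track A: 40,000 × 10,109 × 4 × 4 = 6,469,760,000 bytes.
Track B: 28,000 × 10,109 × 4 × 2 = 2,264,416,000 bytes.
Track C: 50,000 × 10,109 × 3 × 1 = 1,516,350,000 bytes.
Track D: 352,800 × 10,109 × 4 × 2 = 28,531,641,600 bytes.
Track E: 28,000 × 10,109 × 1 × 8 = 2,264,416,000 bytes.
Track F: 18,900 × 10,109 × 4 × 2 = 1,528,480,800 bytes.
Total = 42,575,064,400 bytes = 39.7 GiB.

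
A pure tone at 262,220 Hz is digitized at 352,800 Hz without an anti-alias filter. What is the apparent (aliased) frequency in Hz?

Nyquist = 352,800/2 = 176,400 Hz; 262,220 Hz exceeds it.
Alias = |262,220 − 1×352,800| = |262,220 − 352,800| = 90,580 Hz.

90,580 Hz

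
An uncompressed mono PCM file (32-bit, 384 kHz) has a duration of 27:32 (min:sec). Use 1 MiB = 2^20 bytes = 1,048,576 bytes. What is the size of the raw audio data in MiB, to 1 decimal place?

Duration = 27:32 (min:sec) = 1,652 s.
Bytes = 384,000 samples/s × 1,652 s × 4 bytes/sample × 1 ch = 2,537,472,000 bytes.
2,537,472,000 / 1,048,576 = 2419.9 MiB.

2419.9 MiB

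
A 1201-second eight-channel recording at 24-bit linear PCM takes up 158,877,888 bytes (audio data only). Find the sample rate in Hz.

5,512 Hz

Bytes = sample_rate × seconds × bytes_per_sample × channels.
sample_rate = 158,877,888 / (1,201 × 3 × 8) = 158,877,888 / 28,824 = 5,512 Hz.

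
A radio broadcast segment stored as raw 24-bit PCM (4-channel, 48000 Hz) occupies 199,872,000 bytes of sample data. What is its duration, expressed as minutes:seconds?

5:47

Byte rate = 48,000 × 3 × 4 = 576,000 bytes/s.
Duration = 199,872,000 / 576,000 = 347 s.
347 s = 5:47.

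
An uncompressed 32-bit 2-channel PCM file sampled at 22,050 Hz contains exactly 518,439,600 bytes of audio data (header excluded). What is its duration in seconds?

2,939 seconds

Byte rate = 22,050 × 4 × 2 = 176,400 bytes/s.
Duration = 518,439,600 / 176,400 = 2,939 s.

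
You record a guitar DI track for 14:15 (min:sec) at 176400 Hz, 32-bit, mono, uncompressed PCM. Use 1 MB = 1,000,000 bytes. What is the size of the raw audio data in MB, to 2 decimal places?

Duration = 14:15 (min:sec) = 855 s.
Bytes = 176,400 samples/s × 855 s × 4 bytes/sample × 1 ch = 603,288,000 bytes.
603,288,000 / 1,000,000 = 603.29 MB.

603.29 MB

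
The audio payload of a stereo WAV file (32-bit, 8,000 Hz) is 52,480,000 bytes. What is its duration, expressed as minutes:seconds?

13:40

Byte rate = 8,000 × 4 × 2 = 64,000 bytes/s.
Duration = 52,480,000 / 64,000 = 820 s.
820 s = 13:40.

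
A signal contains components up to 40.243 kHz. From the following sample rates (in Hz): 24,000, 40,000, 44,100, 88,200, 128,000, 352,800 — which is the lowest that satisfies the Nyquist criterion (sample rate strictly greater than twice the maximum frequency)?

Need sample rate > 2 × 40,243 = 80,486 Hz.
Lowest listed rate above 80,486 Hz is 88,200 Hz.

88,200 Hz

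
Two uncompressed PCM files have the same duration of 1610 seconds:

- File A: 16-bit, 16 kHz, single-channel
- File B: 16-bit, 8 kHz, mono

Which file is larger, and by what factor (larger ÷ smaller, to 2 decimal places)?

File A, by a factor of 2.00

File A: 16,000 × 2 × 1 = 32,000 bytes/s.
File B: 8,000 × 2 × 1 = 16,000 bytes/s.
File A is larger; ratio = 51,520,000 / 25,760,000 = 2.00.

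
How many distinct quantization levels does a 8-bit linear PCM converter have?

2^8 = 256.

256 levels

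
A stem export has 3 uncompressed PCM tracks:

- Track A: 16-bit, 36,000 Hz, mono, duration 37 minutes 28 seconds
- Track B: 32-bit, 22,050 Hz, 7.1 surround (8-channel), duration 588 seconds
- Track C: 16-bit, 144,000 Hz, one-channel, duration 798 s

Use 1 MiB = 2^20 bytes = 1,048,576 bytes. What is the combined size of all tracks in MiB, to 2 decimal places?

Track A: 37 minutes 28 seconds = 2,248 s; 36,000 × 2,248 × 2 × 1 = 161,856,000 bytes.
Track B: 22,050 × 588 × 4 × 8 = 414,892,800 bytes.
Track C: 144,000 × 798 × 2 × 1 = 229,824,000 bytes.
Total = 806,572,800 bytes = 769.21 MiB.

769.21 MiB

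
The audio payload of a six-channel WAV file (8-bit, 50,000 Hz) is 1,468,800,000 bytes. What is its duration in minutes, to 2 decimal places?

81.60 minutes

Byte rate = 50,000 × 1 × 6 = 300,000 bytes/s.
Duration = 1,468,800,000 / 300,000 = 4,896 s.
4,896 s / 60 = 81.60 minutes.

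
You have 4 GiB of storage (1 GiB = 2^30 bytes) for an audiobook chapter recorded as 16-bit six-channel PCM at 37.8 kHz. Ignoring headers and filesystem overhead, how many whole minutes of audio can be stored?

Uncompressed byte rate = 37,800 × 2 × 6 = 453,600 bytes/s.
Capacity = 4 × 1,073,741,824 = 4,294,967,296 bytes.
4,294,967,296 / 453,600 ≈ 9468.62 s → 157 minutes.

157 minutes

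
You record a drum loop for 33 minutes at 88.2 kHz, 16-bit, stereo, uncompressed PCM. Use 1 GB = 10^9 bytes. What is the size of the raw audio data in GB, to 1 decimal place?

Duration = 33 minutes = 1,980 s.
Bytes = 88,200 samples/s × 1,980 s × 2 bytes/sample × 2 ch = 698,544,000 bytes.
698,544,000 / 1,000,000,000 = 0.7 GB.

0.7 GB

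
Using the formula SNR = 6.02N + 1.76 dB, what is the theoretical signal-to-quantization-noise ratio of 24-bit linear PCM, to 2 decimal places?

6.02 × 24 + 1.76 = 146.24 dB.

146.24 dB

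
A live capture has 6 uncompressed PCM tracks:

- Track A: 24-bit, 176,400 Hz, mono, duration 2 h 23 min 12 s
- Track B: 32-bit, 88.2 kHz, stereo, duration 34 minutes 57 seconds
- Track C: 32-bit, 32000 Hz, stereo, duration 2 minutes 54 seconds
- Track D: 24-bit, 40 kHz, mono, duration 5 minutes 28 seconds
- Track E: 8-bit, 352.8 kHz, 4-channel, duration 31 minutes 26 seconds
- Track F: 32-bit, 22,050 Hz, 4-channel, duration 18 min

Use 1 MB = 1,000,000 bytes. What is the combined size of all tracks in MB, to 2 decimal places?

9152.98 MB

Track A: 2 h 23 min 12 s = 8,592 s; 176,400 × 8,592 × 3 × 1 = 4,546,886,400 bytes.
Track B: 34 minutes 57 seconds = 2,097 s; 88,200 × 2,097 × 4 × 2 = 1,479,643,200 bytes.
Track C: 2 minutes 54 seconds = 174 s; 32,000 × 174 × 4 × 2 = 44,544,000 bytes.
Track D: 5 minutes 28 seconds = 328 s; 40,000 × 328 × 3 × 1 = 39,360,000 bytes.
Track E: 31 minutes 26 seconds = 1,886 s; 352,800 × 1,886 × 1 × 4 = 2,661,523,200 bytes.
Track F: 18 min = 1,080 s; 22,050 × 1,080 × 4 × 4 = 381,024,000 bytes.
Total = 9,152,980,800 bytes = 9152.98 MB.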